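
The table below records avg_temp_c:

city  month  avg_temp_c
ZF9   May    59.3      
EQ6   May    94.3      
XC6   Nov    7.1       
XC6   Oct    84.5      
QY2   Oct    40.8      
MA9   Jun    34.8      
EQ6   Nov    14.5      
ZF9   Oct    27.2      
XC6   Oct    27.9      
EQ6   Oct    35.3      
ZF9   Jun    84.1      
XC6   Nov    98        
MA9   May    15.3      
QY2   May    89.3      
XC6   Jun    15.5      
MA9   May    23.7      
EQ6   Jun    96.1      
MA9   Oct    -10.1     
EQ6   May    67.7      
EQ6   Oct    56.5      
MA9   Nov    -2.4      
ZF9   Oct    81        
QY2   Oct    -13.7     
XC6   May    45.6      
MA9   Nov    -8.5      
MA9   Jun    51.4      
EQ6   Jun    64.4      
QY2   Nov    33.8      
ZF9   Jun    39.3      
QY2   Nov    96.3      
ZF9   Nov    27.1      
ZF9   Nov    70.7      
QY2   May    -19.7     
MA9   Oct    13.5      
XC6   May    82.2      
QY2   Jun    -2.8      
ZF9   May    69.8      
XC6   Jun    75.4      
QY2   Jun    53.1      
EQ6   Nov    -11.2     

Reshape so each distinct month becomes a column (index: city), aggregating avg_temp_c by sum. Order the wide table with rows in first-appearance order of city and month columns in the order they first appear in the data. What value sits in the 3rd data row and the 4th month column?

90.9

With rows in first-appearance order of city, row 3 is city=XC6. month columns in first-appearance order: May, Nov, Oct, Jun; column 4 is Jun.
Long rows with city=XC6, month=Jun: 15.5 + 75.4 = 90.9.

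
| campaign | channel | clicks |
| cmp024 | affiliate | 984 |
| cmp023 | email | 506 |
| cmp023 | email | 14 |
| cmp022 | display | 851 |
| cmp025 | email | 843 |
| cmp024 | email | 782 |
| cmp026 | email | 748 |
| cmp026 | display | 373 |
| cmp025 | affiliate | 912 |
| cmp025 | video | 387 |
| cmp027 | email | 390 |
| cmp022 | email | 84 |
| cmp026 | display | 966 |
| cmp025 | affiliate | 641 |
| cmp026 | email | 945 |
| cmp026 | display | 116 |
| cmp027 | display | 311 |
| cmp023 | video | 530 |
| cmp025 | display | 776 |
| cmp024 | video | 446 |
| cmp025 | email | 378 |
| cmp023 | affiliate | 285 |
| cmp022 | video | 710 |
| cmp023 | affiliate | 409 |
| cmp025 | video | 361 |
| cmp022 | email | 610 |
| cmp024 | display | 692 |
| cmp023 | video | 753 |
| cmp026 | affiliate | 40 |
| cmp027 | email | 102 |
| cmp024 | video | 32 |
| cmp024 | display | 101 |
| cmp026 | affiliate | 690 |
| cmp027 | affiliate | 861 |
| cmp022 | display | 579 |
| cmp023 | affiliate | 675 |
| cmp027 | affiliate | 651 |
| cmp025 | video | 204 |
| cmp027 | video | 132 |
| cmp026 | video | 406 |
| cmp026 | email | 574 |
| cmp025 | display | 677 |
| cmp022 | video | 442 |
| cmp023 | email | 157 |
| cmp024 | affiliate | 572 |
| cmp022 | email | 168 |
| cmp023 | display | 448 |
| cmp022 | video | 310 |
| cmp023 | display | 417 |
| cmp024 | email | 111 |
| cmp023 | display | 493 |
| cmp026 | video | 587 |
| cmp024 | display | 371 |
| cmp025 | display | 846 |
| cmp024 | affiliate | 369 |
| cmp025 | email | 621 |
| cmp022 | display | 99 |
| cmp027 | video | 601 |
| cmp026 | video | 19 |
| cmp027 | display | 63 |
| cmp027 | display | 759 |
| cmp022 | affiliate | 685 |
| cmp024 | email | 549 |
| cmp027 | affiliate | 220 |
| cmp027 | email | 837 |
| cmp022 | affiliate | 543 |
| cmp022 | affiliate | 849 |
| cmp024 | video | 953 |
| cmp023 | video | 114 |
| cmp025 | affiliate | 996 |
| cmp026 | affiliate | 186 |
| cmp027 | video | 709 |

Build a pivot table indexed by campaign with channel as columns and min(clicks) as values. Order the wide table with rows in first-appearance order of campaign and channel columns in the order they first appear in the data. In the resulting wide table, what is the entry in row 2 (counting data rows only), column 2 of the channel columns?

With rows in first-appearance order of campaign, row 2 is campaign=cmp023. channel columns in first-appearance order: affiliate, email, display, video; column 2 is email.
Long rows with campaign=cmp023, channel=email: min(506, 14, 157) = 14.

14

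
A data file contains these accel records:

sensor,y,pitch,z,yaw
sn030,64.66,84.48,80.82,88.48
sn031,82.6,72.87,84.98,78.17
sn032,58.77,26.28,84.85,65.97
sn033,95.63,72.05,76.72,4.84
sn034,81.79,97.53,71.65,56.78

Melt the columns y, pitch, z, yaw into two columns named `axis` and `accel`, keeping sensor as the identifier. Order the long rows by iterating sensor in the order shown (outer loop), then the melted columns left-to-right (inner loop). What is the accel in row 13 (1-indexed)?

95.63

20 rows total (5 × 4). Row 13: index ⌊(13-1)/4⌋ = 3 into sensor → sn033; (13-1) mod 4 = 0 into the melted columns → y.
So row 13 is (sn033, y, 95.63); accel = 95.63.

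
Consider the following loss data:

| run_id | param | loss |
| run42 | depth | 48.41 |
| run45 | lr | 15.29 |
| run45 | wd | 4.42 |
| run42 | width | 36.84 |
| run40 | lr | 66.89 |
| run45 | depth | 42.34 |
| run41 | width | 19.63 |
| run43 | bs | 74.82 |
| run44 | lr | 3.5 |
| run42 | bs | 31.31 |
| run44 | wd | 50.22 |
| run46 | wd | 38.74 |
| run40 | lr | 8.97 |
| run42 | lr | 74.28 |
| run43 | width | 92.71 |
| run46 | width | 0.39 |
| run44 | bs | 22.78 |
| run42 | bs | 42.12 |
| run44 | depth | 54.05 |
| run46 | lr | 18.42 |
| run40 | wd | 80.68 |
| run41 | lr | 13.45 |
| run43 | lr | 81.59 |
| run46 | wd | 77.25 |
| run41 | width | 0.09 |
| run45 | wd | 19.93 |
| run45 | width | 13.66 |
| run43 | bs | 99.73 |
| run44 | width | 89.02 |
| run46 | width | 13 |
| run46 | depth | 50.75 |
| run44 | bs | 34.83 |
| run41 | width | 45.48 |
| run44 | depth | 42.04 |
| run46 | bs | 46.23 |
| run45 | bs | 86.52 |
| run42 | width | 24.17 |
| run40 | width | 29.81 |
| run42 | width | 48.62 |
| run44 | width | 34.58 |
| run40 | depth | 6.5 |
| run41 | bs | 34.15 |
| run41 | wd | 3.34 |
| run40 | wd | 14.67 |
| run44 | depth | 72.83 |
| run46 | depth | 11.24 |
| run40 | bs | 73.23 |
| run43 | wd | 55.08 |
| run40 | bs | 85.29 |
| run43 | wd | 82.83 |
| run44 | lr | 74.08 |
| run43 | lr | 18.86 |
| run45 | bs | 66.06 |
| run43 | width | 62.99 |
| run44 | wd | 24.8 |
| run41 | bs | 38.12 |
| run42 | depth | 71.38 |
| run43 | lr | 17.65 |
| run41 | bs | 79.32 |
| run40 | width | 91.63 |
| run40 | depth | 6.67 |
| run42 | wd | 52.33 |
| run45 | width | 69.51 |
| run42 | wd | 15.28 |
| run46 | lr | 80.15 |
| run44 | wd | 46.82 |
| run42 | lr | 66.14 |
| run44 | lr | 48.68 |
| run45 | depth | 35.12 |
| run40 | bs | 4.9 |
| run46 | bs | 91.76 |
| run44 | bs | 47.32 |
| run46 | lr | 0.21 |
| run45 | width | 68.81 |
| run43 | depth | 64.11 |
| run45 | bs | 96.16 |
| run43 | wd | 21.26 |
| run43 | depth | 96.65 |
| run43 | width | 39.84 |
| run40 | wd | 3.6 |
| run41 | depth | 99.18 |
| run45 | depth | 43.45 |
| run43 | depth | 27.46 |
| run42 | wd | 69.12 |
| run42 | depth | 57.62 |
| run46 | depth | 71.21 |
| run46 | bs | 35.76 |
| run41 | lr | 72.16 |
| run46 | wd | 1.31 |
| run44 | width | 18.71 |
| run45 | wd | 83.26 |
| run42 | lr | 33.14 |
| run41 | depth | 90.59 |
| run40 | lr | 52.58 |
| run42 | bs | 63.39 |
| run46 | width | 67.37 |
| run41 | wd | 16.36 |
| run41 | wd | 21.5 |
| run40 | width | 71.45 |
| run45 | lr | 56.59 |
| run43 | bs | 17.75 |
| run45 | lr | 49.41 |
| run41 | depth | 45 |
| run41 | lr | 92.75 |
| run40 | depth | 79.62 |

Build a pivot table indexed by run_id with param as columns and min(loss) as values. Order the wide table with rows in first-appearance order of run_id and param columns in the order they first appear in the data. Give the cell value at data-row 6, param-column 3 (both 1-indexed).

With rows in first-appearance order of run_id, row 6 is run_id=run44. param columns in first-appearance order: depth, lr, wd, width, bs; column 3 is wd.
Long rows with run_id=run44, param=wd: min(50.22, 24.8, 46.82) = 24.8.

24.8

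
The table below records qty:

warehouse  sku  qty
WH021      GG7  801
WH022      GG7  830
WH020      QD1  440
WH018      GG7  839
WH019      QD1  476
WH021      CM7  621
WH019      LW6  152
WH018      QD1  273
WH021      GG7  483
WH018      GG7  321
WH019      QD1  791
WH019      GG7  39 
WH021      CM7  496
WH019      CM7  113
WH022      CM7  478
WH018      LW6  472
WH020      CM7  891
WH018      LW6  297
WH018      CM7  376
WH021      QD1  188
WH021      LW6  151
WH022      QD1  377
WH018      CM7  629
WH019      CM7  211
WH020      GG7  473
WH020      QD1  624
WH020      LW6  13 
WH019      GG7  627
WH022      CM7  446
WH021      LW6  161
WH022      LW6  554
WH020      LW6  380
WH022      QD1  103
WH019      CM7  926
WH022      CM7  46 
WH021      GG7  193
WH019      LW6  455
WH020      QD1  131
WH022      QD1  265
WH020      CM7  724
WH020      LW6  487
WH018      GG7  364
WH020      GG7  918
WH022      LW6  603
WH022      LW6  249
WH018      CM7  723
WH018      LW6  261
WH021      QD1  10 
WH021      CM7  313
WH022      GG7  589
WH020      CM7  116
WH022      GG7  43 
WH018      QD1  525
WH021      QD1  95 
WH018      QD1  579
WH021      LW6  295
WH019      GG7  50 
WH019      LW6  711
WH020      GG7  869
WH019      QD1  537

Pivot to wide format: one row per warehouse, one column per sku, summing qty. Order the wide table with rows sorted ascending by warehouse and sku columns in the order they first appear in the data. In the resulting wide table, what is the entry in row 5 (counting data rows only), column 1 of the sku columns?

1462

With rows sorted ascending by warehouse, row 5 is warehouse=WH022. sku columns in first-appearance order: GG7, QD1, CM7, LW6; column 1 is GG7.
Long rows with warehouse=WH022, sku=GG7: 830 + 589 + 43 = 1462.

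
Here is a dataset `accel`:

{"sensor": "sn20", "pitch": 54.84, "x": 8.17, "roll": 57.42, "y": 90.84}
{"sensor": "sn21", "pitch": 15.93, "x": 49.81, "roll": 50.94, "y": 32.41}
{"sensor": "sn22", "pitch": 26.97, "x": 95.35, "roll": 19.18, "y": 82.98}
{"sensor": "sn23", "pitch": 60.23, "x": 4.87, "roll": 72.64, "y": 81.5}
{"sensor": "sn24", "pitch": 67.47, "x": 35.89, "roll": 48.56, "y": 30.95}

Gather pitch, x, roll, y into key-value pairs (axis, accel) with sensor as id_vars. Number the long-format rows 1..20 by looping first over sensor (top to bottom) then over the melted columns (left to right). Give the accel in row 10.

20 rows total (5 × 4). Row 10: index ⌊(10-1)/4⌋ = 2 into sensor → sn22; (10-1) mod 4 = 1 into the melted columns → x.
So row 10 is (sn22, x, 95.35); accel = 95.35.

95.35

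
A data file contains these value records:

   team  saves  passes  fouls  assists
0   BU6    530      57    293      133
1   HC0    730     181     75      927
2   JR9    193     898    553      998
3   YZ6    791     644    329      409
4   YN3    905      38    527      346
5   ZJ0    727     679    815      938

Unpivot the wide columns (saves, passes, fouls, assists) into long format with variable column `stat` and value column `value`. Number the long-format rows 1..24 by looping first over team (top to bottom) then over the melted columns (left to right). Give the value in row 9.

24 rows total (6 × 4). Row 9: index ⌊(9-1)/4⌋ = 2 into team → JR9; (9-1) mod 4 = 0 into the melted columns → saves.
So row 9 is (JR9, saves, 193); value = 193.

193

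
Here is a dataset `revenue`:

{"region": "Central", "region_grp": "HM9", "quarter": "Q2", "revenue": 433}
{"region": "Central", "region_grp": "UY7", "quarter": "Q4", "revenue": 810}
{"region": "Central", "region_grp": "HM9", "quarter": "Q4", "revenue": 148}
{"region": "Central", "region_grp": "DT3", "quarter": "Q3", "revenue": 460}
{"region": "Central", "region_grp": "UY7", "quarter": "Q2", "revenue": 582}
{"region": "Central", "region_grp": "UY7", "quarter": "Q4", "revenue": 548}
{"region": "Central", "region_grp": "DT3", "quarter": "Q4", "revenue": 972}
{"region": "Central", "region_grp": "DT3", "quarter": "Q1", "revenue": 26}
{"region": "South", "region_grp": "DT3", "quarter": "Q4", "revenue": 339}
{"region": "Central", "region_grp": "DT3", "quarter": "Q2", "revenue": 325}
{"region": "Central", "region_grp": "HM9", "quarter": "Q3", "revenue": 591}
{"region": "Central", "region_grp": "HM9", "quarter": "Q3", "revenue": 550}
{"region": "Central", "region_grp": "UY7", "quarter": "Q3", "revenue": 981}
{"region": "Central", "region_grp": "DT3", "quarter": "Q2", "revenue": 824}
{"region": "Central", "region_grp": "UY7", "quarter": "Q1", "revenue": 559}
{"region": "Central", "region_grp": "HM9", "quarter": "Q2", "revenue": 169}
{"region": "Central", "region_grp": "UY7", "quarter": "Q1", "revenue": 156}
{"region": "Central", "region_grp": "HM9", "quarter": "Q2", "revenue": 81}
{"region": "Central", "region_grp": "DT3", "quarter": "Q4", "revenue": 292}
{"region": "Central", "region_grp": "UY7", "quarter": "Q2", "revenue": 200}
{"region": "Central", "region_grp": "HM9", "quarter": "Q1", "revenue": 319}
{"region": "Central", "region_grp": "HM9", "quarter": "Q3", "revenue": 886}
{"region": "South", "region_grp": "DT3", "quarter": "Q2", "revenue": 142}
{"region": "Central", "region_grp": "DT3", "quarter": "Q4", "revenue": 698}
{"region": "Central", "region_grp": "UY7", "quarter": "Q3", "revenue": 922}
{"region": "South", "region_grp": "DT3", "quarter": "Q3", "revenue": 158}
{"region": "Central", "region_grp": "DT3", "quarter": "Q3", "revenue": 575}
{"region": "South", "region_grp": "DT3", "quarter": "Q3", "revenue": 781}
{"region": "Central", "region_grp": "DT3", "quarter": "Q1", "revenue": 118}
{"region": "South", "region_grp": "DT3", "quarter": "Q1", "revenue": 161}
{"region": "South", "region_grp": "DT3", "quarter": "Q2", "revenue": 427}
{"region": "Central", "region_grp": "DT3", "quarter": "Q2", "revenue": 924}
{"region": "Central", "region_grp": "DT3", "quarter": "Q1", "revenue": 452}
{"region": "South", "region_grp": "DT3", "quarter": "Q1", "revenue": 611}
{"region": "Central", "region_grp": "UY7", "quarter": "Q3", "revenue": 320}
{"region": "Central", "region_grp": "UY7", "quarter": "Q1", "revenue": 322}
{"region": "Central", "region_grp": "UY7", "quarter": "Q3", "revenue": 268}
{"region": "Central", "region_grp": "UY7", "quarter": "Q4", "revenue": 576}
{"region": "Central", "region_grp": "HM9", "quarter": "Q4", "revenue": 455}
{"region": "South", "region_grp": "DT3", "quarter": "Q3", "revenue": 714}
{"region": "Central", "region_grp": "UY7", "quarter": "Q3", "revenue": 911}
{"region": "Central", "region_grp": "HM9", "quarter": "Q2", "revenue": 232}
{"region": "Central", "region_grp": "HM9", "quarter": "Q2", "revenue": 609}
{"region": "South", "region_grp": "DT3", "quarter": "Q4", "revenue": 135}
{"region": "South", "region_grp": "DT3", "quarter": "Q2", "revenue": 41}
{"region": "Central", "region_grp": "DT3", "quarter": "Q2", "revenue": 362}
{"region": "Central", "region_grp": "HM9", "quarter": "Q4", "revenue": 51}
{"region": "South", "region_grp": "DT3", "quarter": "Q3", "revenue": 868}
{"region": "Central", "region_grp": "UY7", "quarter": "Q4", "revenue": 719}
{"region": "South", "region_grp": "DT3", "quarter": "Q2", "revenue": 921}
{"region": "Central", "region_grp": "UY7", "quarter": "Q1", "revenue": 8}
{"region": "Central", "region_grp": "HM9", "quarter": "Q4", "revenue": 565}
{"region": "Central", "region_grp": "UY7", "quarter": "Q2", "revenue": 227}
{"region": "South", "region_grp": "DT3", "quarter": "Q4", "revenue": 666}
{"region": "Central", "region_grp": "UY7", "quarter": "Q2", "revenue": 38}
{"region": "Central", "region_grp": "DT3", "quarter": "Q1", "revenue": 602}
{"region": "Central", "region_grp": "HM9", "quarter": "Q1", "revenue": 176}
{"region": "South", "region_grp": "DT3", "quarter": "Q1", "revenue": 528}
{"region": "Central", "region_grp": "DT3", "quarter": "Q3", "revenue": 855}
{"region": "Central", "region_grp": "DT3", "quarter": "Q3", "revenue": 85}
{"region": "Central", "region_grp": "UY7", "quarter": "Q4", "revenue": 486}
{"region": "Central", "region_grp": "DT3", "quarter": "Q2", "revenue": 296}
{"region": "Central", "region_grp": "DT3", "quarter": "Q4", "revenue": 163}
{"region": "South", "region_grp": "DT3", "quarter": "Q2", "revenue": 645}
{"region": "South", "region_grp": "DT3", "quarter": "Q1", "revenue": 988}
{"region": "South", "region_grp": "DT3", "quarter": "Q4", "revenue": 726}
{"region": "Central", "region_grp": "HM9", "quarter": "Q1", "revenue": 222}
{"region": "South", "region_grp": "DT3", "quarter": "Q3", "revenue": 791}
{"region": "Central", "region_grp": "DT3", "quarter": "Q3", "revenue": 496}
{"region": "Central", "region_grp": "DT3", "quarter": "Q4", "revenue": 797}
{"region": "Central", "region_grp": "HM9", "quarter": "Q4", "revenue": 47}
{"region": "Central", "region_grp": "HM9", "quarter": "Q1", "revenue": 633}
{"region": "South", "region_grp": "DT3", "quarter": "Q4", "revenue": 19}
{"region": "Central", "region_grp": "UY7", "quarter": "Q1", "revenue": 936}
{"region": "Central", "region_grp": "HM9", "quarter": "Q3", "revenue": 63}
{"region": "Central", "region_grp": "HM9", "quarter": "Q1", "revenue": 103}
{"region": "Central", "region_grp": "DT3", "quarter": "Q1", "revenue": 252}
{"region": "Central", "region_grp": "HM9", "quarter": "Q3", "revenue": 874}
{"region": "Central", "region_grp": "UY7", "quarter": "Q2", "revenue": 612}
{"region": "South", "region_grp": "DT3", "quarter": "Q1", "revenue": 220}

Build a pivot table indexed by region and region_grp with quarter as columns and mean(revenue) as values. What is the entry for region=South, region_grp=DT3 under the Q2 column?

435.20

Rows with region=South, region_grp=DT3 and quarter=Q2: revenue values are 142, 427, 41, 921, 645.
(142 + 427 + 41 + 921 + 645) / 5 = 435.20.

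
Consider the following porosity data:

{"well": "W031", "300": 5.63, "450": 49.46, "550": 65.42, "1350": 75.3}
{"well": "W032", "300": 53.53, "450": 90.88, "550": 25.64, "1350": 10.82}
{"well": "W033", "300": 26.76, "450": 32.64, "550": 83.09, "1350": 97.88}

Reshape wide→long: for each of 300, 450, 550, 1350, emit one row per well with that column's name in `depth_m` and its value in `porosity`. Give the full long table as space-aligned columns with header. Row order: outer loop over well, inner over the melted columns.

well  depth_m  porosity
W031  300      5.63    
W031  450      49.46   
W031  550      65.42   
W031  1350     75.3    
W032  300      53.53   
W032  450      90.88   
W032  550      25.64   
W032  1350     10.82   
W033  300      26.76   
W033  450      32.64   
W033  550      83.09   
W033  1350     97.88   

Each (well, column) pair becomes one row: 3 × 4 = 12 rows.
For example, (W031, 300) → porosity=5.63.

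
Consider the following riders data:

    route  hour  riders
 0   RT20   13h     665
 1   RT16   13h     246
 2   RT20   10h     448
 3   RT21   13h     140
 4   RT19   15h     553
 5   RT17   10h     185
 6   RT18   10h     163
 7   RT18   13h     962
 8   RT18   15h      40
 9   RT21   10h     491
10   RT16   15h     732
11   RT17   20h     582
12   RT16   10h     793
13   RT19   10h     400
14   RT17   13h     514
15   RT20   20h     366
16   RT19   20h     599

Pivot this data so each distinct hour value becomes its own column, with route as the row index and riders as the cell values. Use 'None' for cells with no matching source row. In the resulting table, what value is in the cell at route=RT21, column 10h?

The long row with route=RT21, hour=10h has riders=491.

491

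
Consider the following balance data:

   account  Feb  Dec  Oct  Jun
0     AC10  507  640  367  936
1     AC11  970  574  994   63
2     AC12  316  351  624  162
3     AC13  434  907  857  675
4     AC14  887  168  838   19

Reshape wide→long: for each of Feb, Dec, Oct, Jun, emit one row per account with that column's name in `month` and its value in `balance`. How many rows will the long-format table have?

5 account values × 4 melted columns = 20 rows.

20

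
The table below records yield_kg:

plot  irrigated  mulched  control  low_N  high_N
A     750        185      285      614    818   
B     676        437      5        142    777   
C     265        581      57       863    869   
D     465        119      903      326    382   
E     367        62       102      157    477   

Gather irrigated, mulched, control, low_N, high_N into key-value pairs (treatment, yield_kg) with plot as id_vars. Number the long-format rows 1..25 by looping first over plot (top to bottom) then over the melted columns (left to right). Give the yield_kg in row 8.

5

25 rows total (5 × 5). Row 8: index ⌊(8-1)/5⌋ = 1 into plot → B; (8-1) mod 5 = 2 into the melted columns → control.
So row 8 is (B, control, 5); yield_kg = 5.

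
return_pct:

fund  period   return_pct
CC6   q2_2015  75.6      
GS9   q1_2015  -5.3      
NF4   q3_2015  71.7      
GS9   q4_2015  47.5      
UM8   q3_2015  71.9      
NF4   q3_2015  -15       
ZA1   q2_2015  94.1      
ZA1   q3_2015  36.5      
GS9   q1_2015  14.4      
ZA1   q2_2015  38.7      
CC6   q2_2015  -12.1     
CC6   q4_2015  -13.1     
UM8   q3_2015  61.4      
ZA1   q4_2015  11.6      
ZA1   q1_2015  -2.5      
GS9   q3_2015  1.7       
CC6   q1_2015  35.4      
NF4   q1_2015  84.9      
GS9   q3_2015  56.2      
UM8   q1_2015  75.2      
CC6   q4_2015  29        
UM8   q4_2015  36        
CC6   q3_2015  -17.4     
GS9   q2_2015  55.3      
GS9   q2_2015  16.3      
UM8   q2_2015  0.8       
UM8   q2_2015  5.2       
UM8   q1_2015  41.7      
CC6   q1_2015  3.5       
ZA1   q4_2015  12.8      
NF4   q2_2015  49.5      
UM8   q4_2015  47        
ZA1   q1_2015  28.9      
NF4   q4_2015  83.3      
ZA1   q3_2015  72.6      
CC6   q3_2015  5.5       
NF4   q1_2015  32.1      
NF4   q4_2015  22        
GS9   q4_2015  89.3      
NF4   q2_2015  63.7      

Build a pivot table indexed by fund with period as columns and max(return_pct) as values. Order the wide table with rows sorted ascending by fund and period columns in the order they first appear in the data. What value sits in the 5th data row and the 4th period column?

With rows sorted ascending by fund, row 5 is fund=ZA1. period columns in first-appearance order: q2_2015, q1_2015, q3_2015, q4_2015; column 4 is q4_2015.
Long rows with fund=ZA1, period=q4_2015: max(11.6, 12.8) = 12.8.

12.8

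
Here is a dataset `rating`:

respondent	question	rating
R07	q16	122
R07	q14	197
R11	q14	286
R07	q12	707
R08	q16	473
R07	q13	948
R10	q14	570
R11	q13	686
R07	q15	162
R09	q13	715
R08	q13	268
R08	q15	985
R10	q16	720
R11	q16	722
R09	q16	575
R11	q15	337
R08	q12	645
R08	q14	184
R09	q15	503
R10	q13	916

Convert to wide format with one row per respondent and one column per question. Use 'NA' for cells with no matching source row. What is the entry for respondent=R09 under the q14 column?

No long-format row has respondent=R09 and question=q14, so the cell is NA.

NA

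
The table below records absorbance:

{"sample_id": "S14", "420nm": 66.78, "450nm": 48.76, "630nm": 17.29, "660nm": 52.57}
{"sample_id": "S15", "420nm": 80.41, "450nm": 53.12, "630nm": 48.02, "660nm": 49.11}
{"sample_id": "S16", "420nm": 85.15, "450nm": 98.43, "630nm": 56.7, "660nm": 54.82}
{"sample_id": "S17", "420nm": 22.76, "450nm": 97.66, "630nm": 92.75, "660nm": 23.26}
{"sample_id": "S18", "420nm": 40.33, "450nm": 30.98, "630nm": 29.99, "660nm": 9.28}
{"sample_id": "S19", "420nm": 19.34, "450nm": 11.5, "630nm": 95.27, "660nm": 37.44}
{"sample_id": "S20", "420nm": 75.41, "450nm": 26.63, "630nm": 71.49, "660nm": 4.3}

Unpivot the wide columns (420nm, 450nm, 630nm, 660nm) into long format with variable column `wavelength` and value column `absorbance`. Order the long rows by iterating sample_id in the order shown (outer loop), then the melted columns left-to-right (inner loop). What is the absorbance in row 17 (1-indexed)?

28 rows total (7 × 4). Row 17: index ⌊(17-1)/4⌋ = 4 into sample_id → S18; (17-1) mod 4 = 0 into the melted columns → 420nm.
So row 17 is (S18, 420nm, 40.33); absorbance = 40.33.

40.33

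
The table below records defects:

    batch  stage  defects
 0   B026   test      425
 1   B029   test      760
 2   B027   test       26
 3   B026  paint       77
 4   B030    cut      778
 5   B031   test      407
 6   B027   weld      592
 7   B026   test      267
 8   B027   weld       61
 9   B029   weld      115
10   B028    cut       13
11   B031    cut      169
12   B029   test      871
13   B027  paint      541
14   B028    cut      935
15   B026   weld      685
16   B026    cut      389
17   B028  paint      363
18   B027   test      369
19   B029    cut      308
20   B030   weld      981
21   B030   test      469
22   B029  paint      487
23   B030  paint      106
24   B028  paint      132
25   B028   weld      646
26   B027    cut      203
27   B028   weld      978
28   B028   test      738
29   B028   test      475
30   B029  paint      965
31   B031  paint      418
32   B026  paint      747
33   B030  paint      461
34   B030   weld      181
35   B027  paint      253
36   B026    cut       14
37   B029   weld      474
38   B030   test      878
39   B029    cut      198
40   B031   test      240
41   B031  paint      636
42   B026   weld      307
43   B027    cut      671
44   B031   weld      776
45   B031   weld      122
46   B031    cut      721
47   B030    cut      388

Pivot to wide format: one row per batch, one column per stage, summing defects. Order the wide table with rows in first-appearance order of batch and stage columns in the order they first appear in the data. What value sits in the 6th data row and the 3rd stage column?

948

With rows in first-appearance order of batch, row 6 is batch=B028. stage columns in first-appearance order: test, paint, cut, weld; column 3 is cut.
Long rows with batch=B028, stage=cut: 13 + 935 = 948.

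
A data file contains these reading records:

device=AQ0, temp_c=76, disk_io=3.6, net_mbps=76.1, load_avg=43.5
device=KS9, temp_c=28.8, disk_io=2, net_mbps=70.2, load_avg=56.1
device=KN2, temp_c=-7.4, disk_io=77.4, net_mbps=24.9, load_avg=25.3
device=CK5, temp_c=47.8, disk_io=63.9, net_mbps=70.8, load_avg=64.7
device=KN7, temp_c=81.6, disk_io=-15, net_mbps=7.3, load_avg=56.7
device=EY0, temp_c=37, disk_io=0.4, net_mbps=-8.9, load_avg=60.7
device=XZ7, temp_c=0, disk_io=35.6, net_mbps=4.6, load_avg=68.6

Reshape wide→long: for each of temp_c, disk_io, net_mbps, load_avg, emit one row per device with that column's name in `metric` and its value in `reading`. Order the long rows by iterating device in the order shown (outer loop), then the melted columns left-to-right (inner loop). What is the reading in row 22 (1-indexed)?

28 rows total (7 × 4). Row 22: index ⌊(22-1)/4⌋ = 5 into device → EY0; (22-1) mod 4 = 1 into the melted columns → disk_io.
So row 22 is (EY0, disk_io, 0.4); reading = 0.4.

0.4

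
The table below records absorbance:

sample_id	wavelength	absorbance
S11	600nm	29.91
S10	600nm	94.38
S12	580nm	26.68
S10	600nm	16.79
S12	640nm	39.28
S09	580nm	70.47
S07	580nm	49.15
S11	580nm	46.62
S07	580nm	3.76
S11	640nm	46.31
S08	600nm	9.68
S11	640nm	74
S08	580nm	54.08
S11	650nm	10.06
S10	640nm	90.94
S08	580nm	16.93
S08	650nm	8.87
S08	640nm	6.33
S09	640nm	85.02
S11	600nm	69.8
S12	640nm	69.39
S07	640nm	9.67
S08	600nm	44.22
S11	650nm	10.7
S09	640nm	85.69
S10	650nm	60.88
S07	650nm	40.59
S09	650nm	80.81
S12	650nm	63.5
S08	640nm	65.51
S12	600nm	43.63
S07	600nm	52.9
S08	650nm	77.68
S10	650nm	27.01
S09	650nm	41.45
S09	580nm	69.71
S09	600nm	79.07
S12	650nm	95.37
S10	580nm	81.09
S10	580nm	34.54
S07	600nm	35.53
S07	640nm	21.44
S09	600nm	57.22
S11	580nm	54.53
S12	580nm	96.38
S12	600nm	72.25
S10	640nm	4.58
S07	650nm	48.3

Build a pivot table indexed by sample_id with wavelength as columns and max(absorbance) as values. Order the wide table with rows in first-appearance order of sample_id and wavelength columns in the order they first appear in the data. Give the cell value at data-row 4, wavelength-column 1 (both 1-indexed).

79.07

With rows in first-appearance order of sample_id, row 4 is sample_id=S09. wavelength columns in first-appearance order: 600nm, 580nm, 640nm, 650nm; column 1 is 600nm.
Long rows with sample_id=S09, wavelength=600nm: max(79.07, 57.22) = 79.07.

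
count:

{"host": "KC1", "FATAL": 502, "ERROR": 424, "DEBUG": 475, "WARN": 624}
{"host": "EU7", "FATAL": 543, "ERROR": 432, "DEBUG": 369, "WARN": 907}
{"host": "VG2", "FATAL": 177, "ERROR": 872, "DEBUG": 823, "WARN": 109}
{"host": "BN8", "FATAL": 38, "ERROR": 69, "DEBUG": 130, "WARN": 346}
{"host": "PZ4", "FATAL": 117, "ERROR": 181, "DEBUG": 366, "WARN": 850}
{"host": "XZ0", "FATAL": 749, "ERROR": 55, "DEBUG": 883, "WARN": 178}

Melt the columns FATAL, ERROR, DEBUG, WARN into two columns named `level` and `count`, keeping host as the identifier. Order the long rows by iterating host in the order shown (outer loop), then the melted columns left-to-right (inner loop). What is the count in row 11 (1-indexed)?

24 rows total (6 × 4). Row 11: index ⌊(11-1)/4⌋ = 2 into host → VG2; (11-1) mod 4 = 2 into the melted columns → DEBUG.
So row 11 is (VG2, DEBUG, 823); count = 823.

823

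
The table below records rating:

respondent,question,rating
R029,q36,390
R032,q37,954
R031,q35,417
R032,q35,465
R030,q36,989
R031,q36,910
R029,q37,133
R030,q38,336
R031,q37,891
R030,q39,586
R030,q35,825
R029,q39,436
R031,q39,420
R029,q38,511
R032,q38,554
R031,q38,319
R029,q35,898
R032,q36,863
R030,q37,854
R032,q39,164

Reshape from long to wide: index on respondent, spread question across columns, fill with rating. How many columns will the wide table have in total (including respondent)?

6

1 column for respondent plus 5 distinct question values → 6 columns.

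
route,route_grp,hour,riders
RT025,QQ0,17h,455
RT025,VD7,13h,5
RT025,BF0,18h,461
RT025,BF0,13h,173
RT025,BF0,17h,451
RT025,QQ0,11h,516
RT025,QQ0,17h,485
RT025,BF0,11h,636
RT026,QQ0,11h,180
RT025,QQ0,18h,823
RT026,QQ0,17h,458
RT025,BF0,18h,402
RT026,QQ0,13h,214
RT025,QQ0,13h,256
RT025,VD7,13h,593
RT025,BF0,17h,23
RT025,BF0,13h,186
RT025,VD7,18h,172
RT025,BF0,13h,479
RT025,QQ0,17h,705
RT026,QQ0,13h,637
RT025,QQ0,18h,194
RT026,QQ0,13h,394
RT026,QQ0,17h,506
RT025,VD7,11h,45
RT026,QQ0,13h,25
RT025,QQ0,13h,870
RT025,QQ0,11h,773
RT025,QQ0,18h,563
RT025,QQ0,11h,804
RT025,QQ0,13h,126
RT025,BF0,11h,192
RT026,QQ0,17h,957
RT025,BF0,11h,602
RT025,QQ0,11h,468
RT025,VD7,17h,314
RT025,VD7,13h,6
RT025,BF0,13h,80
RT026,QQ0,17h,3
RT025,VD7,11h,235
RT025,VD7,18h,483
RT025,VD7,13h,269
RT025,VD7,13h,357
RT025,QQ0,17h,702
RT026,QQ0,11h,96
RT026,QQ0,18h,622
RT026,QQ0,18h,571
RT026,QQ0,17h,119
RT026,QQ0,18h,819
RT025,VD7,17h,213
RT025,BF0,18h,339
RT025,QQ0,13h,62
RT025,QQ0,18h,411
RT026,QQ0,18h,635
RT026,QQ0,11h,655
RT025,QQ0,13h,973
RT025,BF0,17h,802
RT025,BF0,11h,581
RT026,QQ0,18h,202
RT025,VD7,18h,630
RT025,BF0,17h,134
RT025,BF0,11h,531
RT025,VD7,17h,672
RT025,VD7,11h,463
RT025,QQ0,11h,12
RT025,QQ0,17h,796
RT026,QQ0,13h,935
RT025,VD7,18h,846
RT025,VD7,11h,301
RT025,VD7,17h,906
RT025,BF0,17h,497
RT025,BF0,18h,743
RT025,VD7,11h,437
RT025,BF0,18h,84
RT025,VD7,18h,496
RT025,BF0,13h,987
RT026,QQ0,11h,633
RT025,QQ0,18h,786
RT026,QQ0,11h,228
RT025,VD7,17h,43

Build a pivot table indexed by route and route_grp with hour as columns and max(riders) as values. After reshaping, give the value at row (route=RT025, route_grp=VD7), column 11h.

463

Rows with route=RT025, route_grp=VD7 and hour=11h: riders values are 45, 235, 463, 301, 437.
max(45, 235, 463, 301, 437) = 463.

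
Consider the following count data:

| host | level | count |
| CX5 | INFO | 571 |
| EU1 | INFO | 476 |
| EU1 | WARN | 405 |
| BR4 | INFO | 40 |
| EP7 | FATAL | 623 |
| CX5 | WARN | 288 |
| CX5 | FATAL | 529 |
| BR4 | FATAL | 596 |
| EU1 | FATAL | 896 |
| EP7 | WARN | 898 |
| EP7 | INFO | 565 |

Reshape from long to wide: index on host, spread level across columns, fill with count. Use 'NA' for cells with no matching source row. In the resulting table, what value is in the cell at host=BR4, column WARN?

NA

No long-format row has host=BR4 and level=WARN, so the cell is NA.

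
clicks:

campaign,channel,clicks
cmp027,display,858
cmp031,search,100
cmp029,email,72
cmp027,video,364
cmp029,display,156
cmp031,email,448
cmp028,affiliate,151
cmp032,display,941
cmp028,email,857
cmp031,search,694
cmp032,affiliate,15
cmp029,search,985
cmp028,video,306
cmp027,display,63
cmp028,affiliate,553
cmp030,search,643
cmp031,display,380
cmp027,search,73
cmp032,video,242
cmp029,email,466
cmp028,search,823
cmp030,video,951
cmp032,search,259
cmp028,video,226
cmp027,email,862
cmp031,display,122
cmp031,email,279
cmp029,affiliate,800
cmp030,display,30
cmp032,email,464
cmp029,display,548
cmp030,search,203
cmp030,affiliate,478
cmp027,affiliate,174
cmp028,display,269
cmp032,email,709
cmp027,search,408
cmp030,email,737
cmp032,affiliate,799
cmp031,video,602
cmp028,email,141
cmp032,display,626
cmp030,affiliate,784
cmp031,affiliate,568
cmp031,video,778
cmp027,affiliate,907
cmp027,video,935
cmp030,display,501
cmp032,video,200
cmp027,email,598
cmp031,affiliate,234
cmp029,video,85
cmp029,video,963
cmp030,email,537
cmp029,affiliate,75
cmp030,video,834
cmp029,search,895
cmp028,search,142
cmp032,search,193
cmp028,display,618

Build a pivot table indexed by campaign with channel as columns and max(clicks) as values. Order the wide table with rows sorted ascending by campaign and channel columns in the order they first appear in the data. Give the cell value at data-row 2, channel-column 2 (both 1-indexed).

With rows sorted ascending by campaign, row 2 is campaign=cmp028. channel columns in first-appearance order: display, search, email, video, affiliate; column 2 is search.
Long rows with campaign=cmp028, channel=search: max(823, 142) = 823.

823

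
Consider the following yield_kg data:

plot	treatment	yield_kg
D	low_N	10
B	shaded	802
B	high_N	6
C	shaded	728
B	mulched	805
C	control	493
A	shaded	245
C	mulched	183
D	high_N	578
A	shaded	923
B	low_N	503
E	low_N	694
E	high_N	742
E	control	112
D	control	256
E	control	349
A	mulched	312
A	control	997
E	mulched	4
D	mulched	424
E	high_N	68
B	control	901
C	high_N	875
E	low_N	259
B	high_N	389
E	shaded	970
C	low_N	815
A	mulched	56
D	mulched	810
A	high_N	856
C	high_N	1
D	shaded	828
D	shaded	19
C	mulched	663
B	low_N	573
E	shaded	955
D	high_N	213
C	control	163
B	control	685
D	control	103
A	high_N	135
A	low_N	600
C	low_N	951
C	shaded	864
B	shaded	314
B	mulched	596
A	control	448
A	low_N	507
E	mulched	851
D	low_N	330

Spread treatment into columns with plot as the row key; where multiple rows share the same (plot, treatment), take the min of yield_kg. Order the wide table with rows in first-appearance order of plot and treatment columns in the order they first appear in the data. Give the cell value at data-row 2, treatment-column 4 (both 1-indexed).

596

With rows in first-appearance order of plot, row 2 is plot=B. treatment columns in first-appearance order: low_N, shaded, high_N, mulched, control; column 4 is mulched.
Long rows with plot=B, treatment=mulched: min(805, 596) = 596.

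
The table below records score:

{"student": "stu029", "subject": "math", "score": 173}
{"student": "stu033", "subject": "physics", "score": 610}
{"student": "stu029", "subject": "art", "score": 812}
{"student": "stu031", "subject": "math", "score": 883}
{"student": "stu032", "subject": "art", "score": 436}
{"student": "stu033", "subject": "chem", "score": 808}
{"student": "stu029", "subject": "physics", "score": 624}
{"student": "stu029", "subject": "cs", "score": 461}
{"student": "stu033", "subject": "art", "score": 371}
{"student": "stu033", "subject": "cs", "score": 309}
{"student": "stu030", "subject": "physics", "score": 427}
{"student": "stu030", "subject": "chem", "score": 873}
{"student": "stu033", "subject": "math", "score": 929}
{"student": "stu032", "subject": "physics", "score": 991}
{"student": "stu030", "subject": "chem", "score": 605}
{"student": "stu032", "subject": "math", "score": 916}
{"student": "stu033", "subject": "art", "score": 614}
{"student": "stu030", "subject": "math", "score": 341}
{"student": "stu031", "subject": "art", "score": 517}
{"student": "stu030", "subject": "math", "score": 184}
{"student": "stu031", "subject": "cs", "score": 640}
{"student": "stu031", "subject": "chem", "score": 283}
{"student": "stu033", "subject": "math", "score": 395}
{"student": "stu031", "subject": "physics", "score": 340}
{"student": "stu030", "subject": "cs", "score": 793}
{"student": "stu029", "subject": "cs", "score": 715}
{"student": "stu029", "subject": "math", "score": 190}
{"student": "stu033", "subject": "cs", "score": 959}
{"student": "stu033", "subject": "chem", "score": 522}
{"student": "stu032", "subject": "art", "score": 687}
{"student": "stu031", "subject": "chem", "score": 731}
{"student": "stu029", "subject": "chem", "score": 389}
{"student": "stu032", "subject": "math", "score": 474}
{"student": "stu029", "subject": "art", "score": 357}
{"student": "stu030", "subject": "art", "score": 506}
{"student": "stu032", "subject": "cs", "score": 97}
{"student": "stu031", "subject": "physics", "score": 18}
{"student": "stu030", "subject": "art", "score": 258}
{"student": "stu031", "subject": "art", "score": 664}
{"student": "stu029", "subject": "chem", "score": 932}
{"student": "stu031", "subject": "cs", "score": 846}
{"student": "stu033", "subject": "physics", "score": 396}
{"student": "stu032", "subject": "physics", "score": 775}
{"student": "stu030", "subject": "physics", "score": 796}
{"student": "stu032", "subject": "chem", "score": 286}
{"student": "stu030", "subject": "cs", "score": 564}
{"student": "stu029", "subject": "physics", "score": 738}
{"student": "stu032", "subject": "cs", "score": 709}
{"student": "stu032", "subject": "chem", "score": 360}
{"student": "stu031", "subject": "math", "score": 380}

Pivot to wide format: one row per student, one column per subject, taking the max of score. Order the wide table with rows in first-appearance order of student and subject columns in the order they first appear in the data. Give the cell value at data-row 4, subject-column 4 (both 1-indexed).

With rows in first-appearance order of student, row 4 is student=stu032. subject columns in first-appearance order: math, physics, art, chem, cs; column 4 is chem.
Long rows with student=stu032, subject=chem: max(286, 360) = 360.

360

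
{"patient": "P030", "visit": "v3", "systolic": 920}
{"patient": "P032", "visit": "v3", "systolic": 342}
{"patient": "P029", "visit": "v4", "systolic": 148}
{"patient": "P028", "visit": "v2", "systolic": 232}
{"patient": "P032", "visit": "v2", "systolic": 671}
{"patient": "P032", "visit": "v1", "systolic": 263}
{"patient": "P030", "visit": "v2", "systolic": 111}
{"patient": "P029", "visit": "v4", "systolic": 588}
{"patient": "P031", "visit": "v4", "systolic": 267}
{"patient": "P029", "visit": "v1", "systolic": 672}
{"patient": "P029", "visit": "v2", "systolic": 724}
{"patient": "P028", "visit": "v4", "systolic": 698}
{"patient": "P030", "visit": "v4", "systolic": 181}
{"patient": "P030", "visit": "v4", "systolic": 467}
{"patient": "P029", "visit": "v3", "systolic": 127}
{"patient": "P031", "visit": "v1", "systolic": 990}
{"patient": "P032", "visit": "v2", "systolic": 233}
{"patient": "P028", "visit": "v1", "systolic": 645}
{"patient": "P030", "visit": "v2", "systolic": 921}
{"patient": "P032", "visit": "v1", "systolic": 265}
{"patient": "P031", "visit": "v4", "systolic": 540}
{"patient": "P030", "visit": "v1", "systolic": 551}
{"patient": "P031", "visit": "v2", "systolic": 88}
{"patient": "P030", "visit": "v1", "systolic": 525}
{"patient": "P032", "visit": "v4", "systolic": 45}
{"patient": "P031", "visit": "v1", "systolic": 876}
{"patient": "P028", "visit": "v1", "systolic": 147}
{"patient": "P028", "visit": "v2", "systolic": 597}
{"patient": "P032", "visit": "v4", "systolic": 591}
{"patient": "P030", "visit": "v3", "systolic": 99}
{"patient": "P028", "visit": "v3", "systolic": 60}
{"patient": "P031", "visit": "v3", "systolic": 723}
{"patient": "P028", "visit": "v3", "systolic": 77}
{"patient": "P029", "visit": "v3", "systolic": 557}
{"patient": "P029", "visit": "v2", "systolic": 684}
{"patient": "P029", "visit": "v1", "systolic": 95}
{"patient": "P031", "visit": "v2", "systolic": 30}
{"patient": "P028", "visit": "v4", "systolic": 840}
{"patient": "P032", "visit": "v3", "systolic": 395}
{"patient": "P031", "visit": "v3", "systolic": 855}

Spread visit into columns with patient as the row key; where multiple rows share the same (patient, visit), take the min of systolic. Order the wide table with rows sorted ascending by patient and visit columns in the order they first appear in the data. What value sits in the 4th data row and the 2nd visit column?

With rows sorted ascending by patient, row 4 is patient=P031. visit columns in first-appearance order: v3, v4, v2, v1; column 2 is v4.
Long rows with patient=P031, visit=v4: min(267, 540) = 267.

267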